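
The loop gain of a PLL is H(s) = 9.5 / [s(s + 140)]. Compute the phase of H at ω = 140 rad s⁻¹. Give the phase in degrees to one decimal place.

∠(j140 + 140) = arctan(140/140) = 45.00°
∠(j140) = 90.00°
∠H(j140) = − (45.00° + 90.00°) = -135.00°

-135.0 deg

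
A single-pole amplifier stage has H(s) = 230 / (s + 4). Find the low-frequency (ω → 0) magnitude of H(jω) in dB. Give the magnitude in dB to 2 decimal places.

H(0) = 230 / 4 = 57.5
20 log₁₀(57.5) = 35.193 dB

35.19 dB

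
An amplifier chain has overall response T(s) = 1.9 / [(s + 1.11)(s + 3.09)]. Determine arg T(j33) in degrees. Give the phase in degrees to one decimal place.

-172.7°

∠(j33 + 1.11) = arctan(33/1.11) = 88.07°
∠(j33 + 3.09) = arctan(33/3.09) = 84.65°
∠T(j33) = − (88.07° + 84.65°) = -172.72°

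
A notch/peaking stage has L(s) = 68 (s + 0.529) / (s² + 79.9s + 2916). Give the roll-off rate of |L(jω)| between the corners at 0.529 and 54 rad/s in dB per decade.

20 dB/decade

In this band the factors already past their corner are: zero at 0.529; net slope = 20 dB/decade.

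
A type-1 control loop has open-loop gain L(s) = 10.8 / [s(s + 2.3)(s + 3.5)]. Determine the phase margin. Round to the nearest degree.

Gain crossover: |L(jω)| = 1 at ω ≈ 1.14 rad s⁻¹.
∠L(j1.14) = −90° − arctan(1.14/2.3) − arctan(1.14/3.5) ≈ -134.49°
PM = 180° + (-134.49°) = 45.51°

46 deg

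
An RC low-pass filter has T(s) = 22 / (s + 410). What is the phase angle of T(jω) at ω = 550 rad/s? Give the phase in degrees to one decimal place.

-53.3°

∠(j550 + 410) = arctan(550/410) = 53.30°
∠T(j550) = −53.30° = -53.30°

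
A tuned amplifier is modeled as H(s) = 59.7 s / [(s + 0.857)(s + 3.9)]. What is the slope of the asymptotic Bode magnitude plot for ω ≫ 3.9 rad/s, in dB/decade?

With 1 zero and 2 poles, the high-frequency asymptotic slope is 20 × (1 − 2) = -20 dB/decade.

-20 dB/decade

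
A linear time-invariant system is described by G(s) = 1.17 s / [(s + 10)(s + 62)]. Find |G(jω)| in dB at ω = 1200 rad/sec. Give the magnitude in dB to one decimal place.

|j1200| = 1200
|j1200 + 10| = √(1200² + 10²) = 1200
|j1200 + 62| = √(1200² + 62²) = 1202
|G(j1200)| = 1.17 × 1200 / (1200 × 1202) = 0.00097367
20 log₁₀(0.00097367) = -60.23 dB

-60.2 dB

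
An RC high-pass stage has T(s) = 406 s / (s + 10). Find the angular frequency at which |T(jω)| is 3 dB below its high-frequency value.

10 rad/s

For a single-pole high-pass, the −3 dB point is at the pole: ω = 10 rad/s.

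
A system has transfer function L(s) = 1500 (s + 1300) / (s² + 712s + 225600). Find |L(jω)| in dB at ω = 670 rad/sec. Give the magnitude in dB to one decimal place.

12.4 dB

|j670 + 1300| = √(670² + 1300²) = 1462
|(j670)² + 712(j670) + 225600| = |-2.233e+05 + j4.7704e+05| = 5.267e+05
|L(j670)| = 1500 × 1462 / 5.267e+05 = 4.1649
20 log₁₀(4.1649) = 12.39 dB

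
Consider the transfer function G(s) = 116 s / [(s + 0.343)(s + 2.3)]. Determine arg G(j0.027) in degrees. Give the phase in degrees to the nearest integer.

∠(j0.027) = 90.00°
∠(j0.027 + 0.343) = arctan(0.027/0.343) = 4.50°
∠(j0.027 + 2.3) = arctan(0.027/2.3) = 0.67°
∠G(j0.027) = 90.00° − (4.50° + 0.67°) = 84.83°

85°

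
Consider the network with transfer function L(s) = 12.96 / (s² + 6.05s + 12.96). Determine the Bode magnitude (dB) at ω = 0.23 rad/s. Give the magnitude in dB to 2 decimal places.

-0.01 dB

|(j0.23)² + 6.05(j0.23) + 12.96| = |12.907 + j1.3915| = 12.98
|L(j0.23)| = 12.96 / 12.98 = 0.99831
20 log₁₀(0.99831) = -0.015 dB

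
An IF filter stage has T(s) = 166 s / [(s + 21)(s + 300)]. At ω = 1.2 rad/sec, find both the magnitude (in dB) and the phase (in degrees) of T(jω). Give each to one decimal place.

|j1.2| = 1.2
|j1.2 + 21| = √(1.2² + 21²) = 21.03
|j1.2 + 300| = √(1.2² + 300²) = 300
|T(j1.2)| = 166 × 1.2 / (21.03 × 300) = 0.031567
20 log₁₀(0.031567) = -30.02 dB
∠(j1.2) = 90.00°
∠(j1.2 + 21) = arctan(1.2/21) = 3.27°
∠(j1.2 + 300) = arctan(1.2/300) = 0.23°
∠T(j1.2) = 90.00° − (3.27° + 0.23°) = 86.50°

|T| = -30.0 dB, ∠T = 86.5 deg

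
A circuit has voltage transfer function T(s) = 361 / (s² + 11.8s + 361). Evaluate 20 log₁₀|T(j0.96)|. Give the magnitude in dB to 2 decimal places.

|(j0.96)² + 11.8(j0.96) + 361| = |360.08 + j11.328| = 360.3
|T(j0.96)| = 361 / 360.3 = 1.0021
20 log₁₀(1.0021) = 0.018 dB

0.02 dB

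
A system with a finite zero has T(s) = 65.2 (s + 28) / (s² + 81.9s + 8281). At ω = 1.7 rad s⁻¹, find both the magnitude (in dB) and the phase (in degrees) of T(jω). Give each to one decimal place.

|j1.7 + 28| = √(1.7² + 28²) = 28.05
|(j1.7)² + 81.9(j1.7) + 8281| = |8278.1 + j139.23| = 8279
|T(j1.7)| = 65.2 × 28.05 / 8279 = 0.22091
20 log₁₀(0.22091) = -13.12 dB
∠(j1.7 + 28) = arctan(1.7/28) = 3.47°
∠[(j1.7)² + 81.9(j1.7) + 8281] = ∠[8278.1 + j139.23] = 0.96°
∠T(j1.7) = 3.47° − 0.96° = 2.51°

|T| = -13.1 dB, ∠T = 2.5°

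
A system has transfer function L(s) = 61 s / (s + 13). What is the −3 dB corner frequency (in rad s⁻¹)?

For a single-pole high-pass, the −3 dB point is at the pole: ω = 13 rad s⁻¹.

13 rad s⁻¹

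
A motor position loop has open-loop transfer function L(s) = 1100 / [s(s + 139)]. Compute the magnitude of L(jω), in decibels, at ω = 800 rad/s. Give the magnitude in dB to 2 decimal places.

|j800 + 139| = √(800² + 139²) = 812
|j800| = 800
|L(j800)| = 1100 / (812 × 800) = 0.0016934
20 log₁₀(0.0016934) = -55.425 dB

-55.42 dB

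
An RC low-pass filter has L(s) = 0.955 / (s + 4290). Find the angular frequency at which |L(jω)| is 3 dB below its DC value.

For a single-pole low-pass, the −3 dB point is at the pole: ω = 4290 rad/s.

4290 rad/s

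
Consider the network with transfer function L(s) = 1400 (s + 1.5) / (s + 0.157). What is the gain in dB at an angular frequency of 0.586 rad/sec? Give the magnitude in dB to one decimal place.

|j0.586 + 1.5| = √(0.586² + 1.5²) = 1.61
|j0.586 + 0.157| = √(0.586² + 0.157²) = 0.6067
|L(j0.586)| = 1400 × 1.61 / 0.6067 = 3716.3
20 log₁₀(3716.3) = 71.40 dB

71.4 dB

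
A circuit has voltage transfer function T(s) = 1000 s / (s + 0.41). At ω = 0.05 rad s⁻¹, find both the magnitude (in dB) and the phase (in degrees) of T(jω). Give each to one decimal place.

|j0.05| = 0.05
|j0.05 + 0.41| = √(0.05² + 0.41²) = 0.413
|T(j0.05)| = 1000 × 0.05 / 0.413 = 121.05
20 log₁₀(121.05) = 41.66 dB
∠(j0.05) = 90.00°
∠(j0.05 + 0.41) = arctan(0.05/0.41) = 6.95°
∠T(j0.05) = 90.00° − 6.95° = 83.05°

|T| = 41.7 dB, ∠T = 83.0°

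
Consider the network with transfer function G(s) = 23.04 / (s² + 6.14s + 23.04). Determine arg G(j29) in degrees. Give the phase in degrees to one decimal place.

∠[(j29)² + 6.14(j29) + 23.04] = ∠[-817.96 + j178.06] = 167.72°
∠G(j29) = −167.72° = -167.72°

-167.7°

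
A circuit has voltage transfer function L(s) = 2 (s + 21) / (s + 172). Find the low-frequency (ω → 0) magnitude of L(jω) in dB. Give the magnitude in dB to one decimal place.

L(0) = 2 × 21 / 172 = 0.24419
20 log₁₀(0.24419) = -12.25 dB

-12.2 dB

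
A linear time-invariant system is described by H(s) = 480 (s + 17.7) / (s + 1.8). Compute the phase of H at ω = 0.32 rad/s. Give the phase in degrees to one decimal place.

-9.0°

∠(j0.32 + 17.7) = arctan(0.32/17.7) = 1.04°
∠(j0.32 + 1.8) = arctan(0.32/1.8) = 10.08°
∠H(j0.32) = 1.04° − 10.08° = -9.04°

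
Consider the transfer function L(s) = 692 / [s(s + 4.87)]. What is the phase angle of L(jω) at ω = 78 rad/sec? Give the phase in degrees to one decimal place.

∠(j78 + 4.87) = arctan(78/4.87) = 86.43°
∠(j78) = 90.00°
∠L(j78) = − (86.43° + 90.00°) = -176.43°

-176.4°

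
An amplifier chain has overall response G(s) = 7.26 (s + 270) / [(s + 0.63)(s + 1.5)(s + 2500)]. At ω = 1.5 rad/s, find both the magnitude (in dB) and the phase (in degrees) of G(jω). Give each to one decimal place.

|j1.5 + 270| = √(1.5² + 270²) = 270
|j1.5 + 0.63| = √(1.5² + 0.63²) = 1.627
|j1.5 + 1.5| = √(1.5² + 1.5²) = 2.121
|j1.5 + 2500| = √(1.5² + 2500²) = 2500
|G(j1.5)| = 7.26 × 270 / (1.627 × 2.121 × 2500) = 0.22719
20 log₁₀(0.22719) = -12.87 dB
∠(j1.5 + 270) = arctan(1.5/270) = 0.32°
∠(j1.5 + 0.63) = arctan(1.5/0.63) = 67.22°
∠(j1.5 + 1.5) = arctan(1.5/1.5) = 45.00°
∠(j1.5 + 2500) = arctan(1.5/2500) = 0.03°
∠G(j1.5) = 0.32° − (67.22° + 45.00° + 0.03°) = -111.93°

|G| = -12.9 dB, ∠G = -111.9°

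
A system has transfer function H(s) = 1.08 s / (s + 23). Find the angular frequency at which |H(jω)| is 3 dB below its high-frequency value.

For a single-pole high-pass, the −3 dB point is at the pole: ω = 23 rad/sec.

23 rad/sec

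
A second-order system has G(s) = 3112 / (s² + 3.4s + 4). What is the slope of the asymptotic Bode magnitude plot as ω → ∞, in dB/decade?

With 0 zeros and 2 poles, the high-frequency asymptotic slope is 20 × (0 − 2) = -40 dB/decade.

-40 dB/decade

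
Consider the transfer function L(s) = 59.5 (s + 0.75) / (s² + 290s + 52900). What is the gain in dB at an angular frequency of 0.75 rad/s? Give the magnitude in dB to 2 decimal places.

|j0.75 + 0.75| = √(0.75² + 0.75²) = 1.061
|(j0.75)² + 290(j0.75) + 52900| = |52899 + j217.5| = 5.29e+04
|L(j0.75)| = 59.5 × 1.061 / 5.29e+04 = 0.001193
20 log₁₀(0.001193) = -58.467 dB

-58.47 dB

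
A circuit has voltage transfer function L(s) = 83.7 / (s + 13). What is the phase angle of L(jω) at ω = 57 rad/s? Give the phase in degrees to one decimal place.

∠(j57 + 13) = arctan(57/13) = 77.15°
∠L(j57) = −77.15° = -77.15°

-77.2 deg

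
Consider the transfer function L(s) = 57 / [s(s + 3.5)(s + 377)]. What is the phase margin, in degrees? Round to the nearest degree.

89°

Gain crossover: |L(jω)| = 1 at ω ≈ 0.0432 rad/s.
∠L(j0.0432) = −90° − arctan(0.0432/3.5) − arctan(0.0432/377) ≈ -90.71°
PM = 180° + (-90.71°) = 89.29°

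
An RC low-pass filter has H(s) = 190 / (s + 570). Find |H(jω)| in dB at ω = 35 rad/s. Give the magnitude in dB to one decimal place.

-9.6 dB

|j35 + 570| = √(35² + 570²) = 571.1
|H(j35)| = 190 / 571.1 = 0.33271
20 log₁₀(0.33271) = -9.56 dB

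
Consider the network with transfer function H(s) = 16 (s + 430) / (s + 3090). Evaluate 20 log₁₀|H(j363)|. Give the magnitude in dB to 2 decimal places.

9.23 dB

|j363 + 430| = √(363² + 430²) = 562.7
|j363 + 3090| = √(363² + 3090²) = 3111
|H(j363)| = 16 × 562.7 / 3111 = 2.8939
20 log₁₀(2.8939) = 9.230 dB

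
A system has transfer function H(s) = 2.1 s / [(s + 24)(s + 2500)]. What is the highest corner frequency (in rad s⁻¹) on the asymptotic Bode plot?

2500 rad s⁻¹

Break frequencies occur at each pole and zero magnitude: 24 rad s⁻¹, 2500 rad s⁻¹.
The highest is 2500 rad s⁻¹.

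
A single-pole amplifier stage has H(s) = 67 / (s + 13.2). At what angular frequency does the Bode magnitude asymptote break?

13.2 rad s⁻¹

The single real pole at s = −13.2 gives a corner at ω = 13.2 rad s⁻¹.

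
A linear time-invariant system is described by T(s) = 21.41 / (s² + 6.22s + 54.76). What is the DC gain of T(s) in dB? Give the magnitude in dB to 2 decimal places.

-8.16 dB

T(0) = 21.41 / 54.76 = 0.39098
20 log₁₀(0.39098) = -8.157 dB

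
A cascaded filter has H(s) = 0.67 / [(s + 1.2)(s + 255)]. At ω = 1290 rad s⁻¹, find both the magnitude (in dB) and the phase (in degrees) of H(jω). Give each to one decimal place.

|j1290 + 1.2| = √(1290² + 1.2²) = 1290
|j1290 + 255| = √(1290² + 255²) = 1315
|H(j1290)| = 0.67 / (1290 × 1315) = 3.9498e-07
20 log₁₀(3.9498e-07) = -128.07 dB
∠(j1290 + 1.2) = arctan(1290/1.2) = 89.95°
∠(j1290 + 255) = arctan(1290/255) = 78.82°
∠H(j1290) = − (89.95° + 78.82°) = -168.76°

|H| = -128.1 dB, ∠H = -168.8°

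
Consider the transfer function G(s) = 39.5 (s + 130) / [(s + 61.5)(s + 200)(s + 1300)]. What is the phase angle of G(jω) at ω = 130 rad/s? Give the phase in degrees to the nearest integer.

∠(j130 + 130) = arctan(130/130) = 45.00°
∠(j130 + 61.5) = arctan(130/61.5) = 64.68°
∠(j130 + 200) = arctan(130/200) = 33.02°
∠(j130 + 1300) = arctan(130/1300) = 5.71°
∠G(j130) = 45.00° − (64.68° + 33.02° + 5.71°) = -58.42°

-58 deg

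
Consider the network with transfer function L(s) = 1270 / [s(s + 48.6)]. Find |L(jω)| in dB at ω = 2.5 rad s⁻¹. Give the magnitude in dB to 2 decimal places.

20.37 dB

|j2.5 + 48.6| = √(2.5² + 48.6²) = 48.66
|j2.5| = 2.5
|L(j2.5)| = 1270 / (48.66 × 2.5) = 10.439
20 log₁₀(10.439) = 20.373 dB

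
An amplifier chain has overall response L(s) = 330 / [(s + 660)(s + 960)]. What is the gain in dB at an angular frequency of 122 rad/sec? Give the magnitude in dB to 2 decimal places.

|j122 + 660| = √(122² + 660²) = 671.2
|j122 + 960| = √(122² + 960²) = 967.7
|L(j122)| = 330 / (671.2 × 967.7) = 0.00050807
20 log₁₀(0.00050807) = -65.882 dB

-65.88 dB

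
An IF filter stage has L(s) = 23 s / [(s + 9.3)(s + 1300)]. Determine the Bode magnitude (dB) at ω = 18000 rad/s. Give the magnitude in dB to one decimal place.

|j18000| = 1.8e+04
|j18000 + 9.3| = √(18000² + 9.3²) = 1.8e+04
|j18000 + 1300| = √(18000² + 1300²) = 1.805e+04
|L(j18000)| = 23 × 1.8e+04 / (1.8e+04 × 1.805e+04) = 0.0012745
20 log₁₀(0.0012745) = -57.89 dB

-57.9 dB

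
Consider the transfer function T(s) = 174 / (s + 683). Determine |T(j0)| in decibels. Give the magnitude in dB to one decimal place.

-11.9 dB

T(0) = 174 / 683 = 0.25476
20 log₁₀(0.25476) = -11.88 dB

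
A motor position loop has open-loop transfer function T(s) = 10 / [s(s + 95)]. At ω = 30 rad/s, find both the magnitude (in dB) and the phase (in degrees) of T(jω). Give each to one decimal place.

|j30 + 95| = √(30² + 95²) = 99.62
|j30| = 30
|T(j30)| = 10 / (99.62 × 30) = 0.0033459
20 log₁₀(0.0033459) = -49.51 dB
∠(j30 + 95) = arctan(30/95) = 17.53°
∠(j30) = 90.00°
∠T(j30) = − (17.53° + 90.00°) = -107.53°

|T| = -49.5 dB, ∠T = -107.5 deg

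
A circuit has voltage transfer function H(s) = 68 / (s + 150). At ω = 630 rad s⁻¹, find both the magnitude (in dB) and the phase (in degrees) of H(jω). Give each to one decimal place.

|j630 + 150| = √(630² + 150²) = 647.6
|H(j630)| = 68 / 647.6 = 0.105
20 log₁₀(0.105) = -19.58 dB
∠(j630 + 150) = arctan(630/150) = 76.61°
∠H(j630) = −76.61° = -76.61°

|H| = -19.6 dB, ∠H = -76.6°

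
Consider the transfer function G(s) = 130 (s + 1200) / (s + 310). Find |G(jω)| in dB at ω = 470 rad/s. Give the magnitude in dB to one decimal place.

49.5 dB

|j470 + 1200| = √(470² + 1200²) = 1289
|j470 + 310| = √(470² + 310²) = 563
|G(j470)| = 130 × 1289 / 563 = 297.57
20 log₁₀(297.57) = 49.47 dB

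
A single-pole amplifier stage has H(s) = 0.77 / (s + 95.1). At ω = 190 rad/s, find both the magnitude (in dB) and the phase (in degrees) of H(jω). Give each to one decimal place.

|j190 + 95.1| = √(190² + 95.1²) = 212.5
|H(j190)| = 0.77 / 212.5 = 0.003624
20 log₁₀(0.003624) = -48.82 dB
∠(j190 + 95.1) = arctan(190/95.1) = 63.41°
∠H(j190) = −63.41° = -63.41°

|H| = -48.8 dB, ∠H = -63.4°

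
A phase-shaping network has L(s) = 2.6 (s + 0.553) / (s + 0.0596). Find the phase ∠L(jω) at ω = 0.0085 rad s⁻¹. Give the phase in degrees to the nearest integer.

∠(j0.0085 + 0.553) = arctan(0.0085/0.553) = 0.88°
∠(j0.0085 + 0.0596) = arctan(0.0085/0.0596) = 8.12°
∠L(j0.0085) = 0.88° − 8.12° = -7.24°

-7 deg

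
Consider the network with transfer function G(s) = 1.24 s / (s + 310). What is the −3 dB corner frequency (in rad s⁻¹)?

For a single-pole high-pass, the −3 dB point is at the pole: ω = 310 rad s⁻¹.

310 rad s⁻¹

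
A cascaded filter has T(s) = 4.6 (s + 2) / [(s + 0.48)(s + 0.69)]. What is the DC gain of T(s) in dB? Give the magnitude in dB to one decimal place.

28.9 dB

T(0) = 4.6 × 2 / (0.48 × 0.69) = 27.778
20 log₁₀(27.778) = 28.87 dB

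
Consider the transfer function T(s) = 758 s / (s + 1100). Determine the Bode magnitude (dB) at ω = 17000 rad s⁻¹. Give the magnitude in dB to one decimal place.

|j17000| = 1.7e+04
|j17000 + 1100| = √(17000² + 1100²) = 1.704e+04
|T(j17000)| = 758 × 1.7e+04 / 1.704e+04 = 756.42
20 log₁₀(756.42) = 57.58 dB

57.6 dB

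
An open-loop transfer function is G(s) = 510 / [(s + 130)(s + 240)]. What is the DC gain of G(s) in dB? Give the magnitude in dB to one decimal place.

-35.7 dB

G(0) = 510 / (130 × 240) = 0.016346
20 log₁₀(0.016346) = -35.73 dB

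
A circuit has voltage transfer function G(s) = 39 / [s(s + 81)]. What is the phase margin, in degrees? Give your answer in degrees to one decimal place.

Gain crossover: |G(jω)| = 1 at ω ≈ 0.481 rad/sec.
∠G(j0.481) = −90° − arctan(0.481/81) ≈ -90.34°
PM = 180° + (-90.34°) = 89.66°

89.7°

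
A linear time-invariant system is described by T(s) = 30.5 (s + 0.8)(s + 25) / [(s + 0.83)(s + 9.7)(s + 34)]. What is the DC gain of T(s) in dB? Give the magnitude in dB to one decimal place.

7.0 dB

T(0) = 30.5 × 0.8 × 25 / (0.83 × 9.7 × 34) = 2.2284
20 log₁₀(2.2284) = 6.96 dB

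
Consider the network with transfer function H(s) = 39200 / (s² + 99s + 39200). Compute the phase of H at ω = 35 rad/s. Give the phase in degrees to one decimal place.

∠[(j35)² + 99(j35) + 39200] = ∠[37975 + j3465] = 5.21°
∠H(j35) = −5.21° = -5.21°

-5.2°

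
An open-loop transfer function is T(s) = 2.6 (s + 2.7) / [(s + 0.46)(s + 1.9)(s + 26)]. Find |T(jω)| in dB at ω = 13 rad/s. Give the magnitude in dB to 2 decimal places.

-43.16 dB

|j13 + 2.7| = √(13² + 2.7²) = 13.28
|j13 + 0.46| = √(13² + 0.46²) = 13.01
|j13 + 1.9| = √(13² + 1.9²) = 13.14
|j13 + 26| = √(13² + 26²) = 29.07
|T(j13)| = 2.6 × 13.28 / (13.01 × 13.14 × 29.07) = 0.0069488
20 log₁₀(0.0069488) = -43.162 dB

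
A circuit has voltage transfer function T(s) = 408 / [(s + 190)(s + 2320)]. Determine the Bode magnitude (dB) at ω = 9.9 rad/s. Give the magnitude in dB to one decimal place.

|j9.9 + 190| = √(9.9² + 190²) = 190.3
|j9.9 + 2320| = √(9.9² + 2320²) = 2320
|T(j9.9)| = 408 / (190.3 × 2320) = 0.00092433
20 log₁₀(0.00092433) = -60.68 dB

-60.7 dB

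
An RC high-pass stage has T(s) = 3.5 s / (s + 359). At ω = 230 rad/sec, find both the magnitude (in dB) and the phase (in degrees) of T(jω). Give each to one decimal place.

|T| = 5.5 dB, ∠T = 57.4°

|j230| = 230
|j230 + 359| = √(230² + 359²) = 426.4
|T(j230)| = 3.5 × 230 / 426.4 = 1.8881
20 log₁₀(1.8881) = 5.52 dB
∠(j230) = 90.00°
∠(j230 + 359) = arctan(230/359) = 32.65°
∠T(j230) = 90.00° − 32.65° = 57.35°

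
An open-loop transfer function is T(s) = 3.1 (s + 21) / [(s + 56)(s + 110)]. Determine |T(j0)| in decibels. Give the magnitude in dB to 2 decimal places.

-39.52 dB

T(0) = 3.1 × 21 / (56 × 110) = 0.010568
20 log₁₀(0.010568) = -39.520 dB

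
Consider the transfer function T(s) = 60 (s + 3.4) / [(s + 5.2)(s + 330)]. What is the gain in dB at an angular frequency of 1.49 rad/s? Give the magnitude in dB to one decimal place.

-18.1 dB

|j1.49 + 3.4| = √(1.49² + 3.4²) = 3.712
|j1.49 + 5.2| = √(1.49² + 5.2²) = 5.409
|j1.49 + 330| = √(1.49² + 330²) = 330
|T(j1.49)| = 60 × 3.712 / (5.409 × 330) = 0.12477
20 log₁₀(0.12477) = -18.08 dB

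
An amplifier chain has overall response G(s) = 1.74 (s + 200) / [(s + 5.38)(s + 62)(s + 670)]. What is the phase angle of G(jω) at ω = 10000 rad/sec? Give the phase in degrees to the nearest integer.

-177 deg

∠(j10000 + 200) = arctan(10000/200) = 88.85°
∠(j10000 + 5.38) = arctan(10000/5.38) = 89.97°
∠(j10000 + 62) = arctan(10000/62) = 89.64°
∠(j10000 + 670) = arctan(10000/670) = 86.17°
∠G(j10000) = 88.85° − (89.97° + 89.64° + 86.17°) = -176.93°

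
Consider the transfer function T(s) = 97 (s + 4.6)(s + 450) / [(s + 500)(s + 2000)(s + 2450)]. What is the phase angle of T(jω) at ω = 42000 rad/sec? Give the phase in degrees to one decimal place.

-83.9 deg

∠(j42000 + 4.6) = arctan(42000/4.6) = 89.99°
∠(j42000 + 450) = arctan(42000/450) = 89.39°
∠(j42000 + 500) = arctan(42000/500) = 89.32°
∠(j42000 + 2000) = arctan(42000/2000) = 87.27°
∠(j42000 + 2450) = arctan(42000/2450) = 86.66°
∠T(j42000) = 89.99° + 89.39° − (89.32° + 87.27° + 86.66°) = -83.87°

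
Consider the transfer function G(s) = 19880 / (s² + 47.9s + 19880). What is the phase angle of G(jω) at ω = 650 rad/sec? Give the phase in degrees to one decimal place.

∠[(j650)² + 47.9(j650) + 19880] = ∠[-4.0262e+05 + j31135] = 175.58°
∠G(j650) = −175.58° = -175.58°

-175.6°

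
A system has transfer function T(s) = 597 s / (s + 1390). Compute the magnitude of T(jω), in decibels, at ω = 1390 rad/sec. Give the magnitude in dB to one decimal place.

|j1390| = 1390
|j1390 + 1390| = √(1390² + 1390²) = 1966
|T(j1390)| = 597 × 1390 / 1966 = 422.14
20 log₁₀(422.14) = 52.51 dB

52.5 dB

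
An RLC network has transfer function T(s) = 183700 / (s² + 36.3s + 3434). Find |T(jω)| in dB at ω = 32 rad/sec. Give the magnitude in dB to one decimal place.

36.7 dB

|(j32)² + 36.3(j32) + 3434| = |2410 + j1161.6| = 2675
|T(j32)| = 183700 / 2675 = 68.664
20 log₁₀(68.664) = 36.73 dB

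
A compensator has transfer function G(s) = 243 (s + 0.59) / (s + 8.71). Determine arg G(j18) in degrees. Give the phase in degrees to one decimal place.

23.9°

∠(j18 + 0.59) = arctan(18/0.59) = 88.12°
∠(j18 + 8.71) = arctan(18/8.71) = 64.18°
∠G(j18) = 88.12° − 64.18° = 23.94°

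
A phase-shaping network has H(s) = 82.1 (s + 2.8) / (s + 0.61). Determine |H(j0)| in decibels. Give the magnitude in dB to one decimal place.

51.5 dB

H(0) = 82.1 × 2.8 / 0.61 = 376.85
20 log₁₀(376.85) = 51.52 dB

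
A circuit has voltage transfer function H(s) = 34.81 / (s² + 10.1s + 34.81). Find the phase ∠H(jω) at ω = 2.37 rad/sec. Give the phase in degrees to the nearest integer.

∠[(j2.37)² + 10.1(j2.37) + 34.81] = ∠[29.193 + j23.937] = 39.35°
∠H(j2.37) = −39.35° = -39.35°

-39 deg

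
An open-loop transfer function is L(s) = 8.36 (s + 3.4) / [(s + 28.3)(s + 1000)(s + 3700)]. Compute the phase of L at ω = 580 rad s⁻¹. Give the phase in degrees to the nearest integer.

-37°

∠(j580 + 3.4) = arctan(580/3.4) = 89.66°
∠(j580 + 28.3) = arctan(580/28.3) = 87.21°
∠(j580 + 1000) = arctan(580/1000) = 30.11°
∠(j580 + 3700) = arctan(580/3700) = 8.91°
∠L(j580) = 89.66° − (87.21° + 30.11° + 8.91°) = -36.57°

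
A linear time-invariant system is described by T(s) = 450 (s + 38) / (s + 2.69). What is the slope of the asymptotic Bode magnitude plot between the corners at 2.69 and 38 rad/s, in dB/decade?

In this band the factors already past their corner are: pole at 2.69; net slope = -20 dB/decade.

-20 dB/decade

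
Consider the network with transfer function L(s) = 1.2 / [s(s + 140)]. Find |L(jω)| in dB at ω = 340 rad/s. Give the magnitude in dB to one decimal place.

|j340 + 140| = √(340² + 140²) = 367.7
|j340| = 340
|L(j340)| = 1.2 / (367.7 × 340) = 9.5987e-06
20 log₁₀(9.5987e-06) = -100.36 dB

-100.4 dB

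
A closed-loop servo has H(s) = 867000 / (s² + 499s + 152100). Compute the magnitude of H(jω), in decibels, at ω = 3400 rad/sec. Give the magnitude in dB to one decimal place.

-22.5 dB

|(j3400)² + 499(j3400) + 152100| = |-1.1408e+07 + j1.6966e+06| = 1.153e+07
|H(j3400)| = 867000 / 1.153e+07 = 0.075173
20 log₁₀(0.075173) = -22.48 dB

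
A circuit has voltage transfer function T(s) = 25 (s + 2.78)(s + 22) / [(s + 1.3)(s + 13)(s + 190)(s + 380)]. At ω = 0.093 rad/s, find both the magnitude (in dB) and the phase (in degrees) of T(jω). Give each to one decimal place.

|T| = -58.1 dB, ∠T = -2.4°

|j0.093 + 2.78| = √(0.093² + 2.78²) = 2.782
|j0.093 + 22| = √(0.093² + 22²) = 22
|j0.093 + 1.3| = √(0.093² + 1.3²) = 1.303
|j0.093 + 13| = √(0.093² + 13²) = 13
|j0.093 + 190| = √(0.093² + 190²) = 190
|j0.093 + 380| = √(0.093² + 380²) = 380
|T(j0.093)| = 25 × 2.782 × 22 / (1.303 × 13 × 190 × 380) = 0.0012506
20 log₁₀(0.0012506) = -58.06 dB
∠(j0.093 + 2.78) = arctan(0.093/2.78) = 1.92°
∠(j0.093 + 22) = arctan(0.093/22) = 0.24°
∠(j0.093 + 1.3) = arctan(0.093/1.3) = 4.09°
∠(j0.093 + 13) = arctan(0.093/13) = 0.41°
∠(j0.093 + 190) = arctan(0.093/190) = 0.03°
∠(j0.093 + 380) = arctan(0.093/380) = 0.01°
∠T(j0.093) = 1.92° + 0.24° − (4.09° + 0.41° + 0.03° + 0.01°) = -2.39°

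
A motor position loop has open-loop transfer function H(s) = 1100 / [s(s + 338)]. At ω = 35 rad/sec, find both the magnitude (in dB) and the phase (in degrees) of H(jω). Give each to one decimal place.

|j35 + 338| = √(35² + 338²) = 339.8
|j35| = 35
|H(j35)| = 1100 / (339.8 × 35) = 0.092489
20 log₁₀(0.092489) = -20.68 dB
∠(j35 + 338) = arctan(35/338) = 5.91°
∠(j35) = 90.00°
∠H(j35) = − (5.91° + 90.00°) = -95.91°

|H| = -20.7 dB, ∠H = -95.9 deg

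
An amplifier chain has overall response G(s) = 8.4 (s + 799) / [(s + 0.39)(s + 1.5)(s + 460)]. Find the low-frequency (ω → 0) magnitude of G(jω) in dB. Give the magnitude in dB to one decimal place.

27.9 dB

G(0) = 8.4 × 799 / (0.39 × 1.5 × 460) = 24.941
20 log₁₀(24.941) = 27.94 dB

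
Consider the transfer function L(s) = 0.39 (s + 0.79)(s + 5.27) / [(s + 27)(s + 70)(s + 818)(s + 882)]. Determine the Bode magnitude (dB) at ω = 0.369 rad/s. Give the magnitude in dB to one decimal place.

|j0.369 + 0.79| = √(0.369² + 0.79²) = 0.8719
|j0.369 + 5.27| = √(0.369² + 5.27²) = 5.283
|j0.369 + 27| = √(0.369² + 27²) = 27
|j0.369 + 70| = √(0.369² + 70²) = 70
|j0.369 + 818| = √(0.369² + 818²) = 818
|j0.369 + 882| = √(0.369² + 882²) = 882
|L(j0.369)| = 0.39 × 0.8719 × 5.283 / (27 × 70 × 818 × 882) = 1.3173e-09
20 log₁₀(1.3173e-09) = -177.61 dB

-177.6 dB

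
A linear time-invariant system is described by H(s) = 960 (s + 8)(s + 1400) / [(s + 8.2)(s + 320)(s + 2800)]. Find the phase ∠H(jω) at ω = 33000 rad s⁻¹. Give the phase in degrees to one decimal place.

∠(j33000 + 8) = arctan(33000/8) = 89.99°
∠(j33000 + 1400) = arctan(33000/1400) = 87.57°
∠(j33000 + 8.2) = arctan(33000/8.2) = 89.99°
∠(j33000 + 320) = arctan(33000/320) = 89.44°
∠(j33000 + 2800) = arctan(33000/2800) = 85.15°
∠H(j33000) = 89.99° + 87.57° − (89.99° + 89.44° + 85.15°) = -87.02°

-87.0 deg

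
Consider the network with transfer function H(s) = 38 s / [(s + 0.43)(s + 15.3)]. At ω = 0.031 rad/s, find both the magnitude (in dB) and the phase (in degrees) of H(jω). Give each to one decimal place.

|j0.031| = 0.031
|j0.031 + 0.43| = √(0.031² + 0.43²) = 0.4311
|j0.031 + 15.3| = √(0.031² + 15.3²) = 15.3
|H(j0.031)| = 38 × 0.031 / (0.4311 × 15.3) = 0.17859
20 log₁₀(0.17859) = -14.96 dB
∠(j0.031) = 90.00°
∠(j0.031 + 0.43) = arctan(0.031/0.43) = 4.12°
∠(j0.031 + 15.3) = arctan(0.031/15.3) = 0.12°
∠H(j0.031) = 90.00° − (4.12° + 0.12°) = 85.76°

|H| = -15.0 dB, ∠H = 85.8°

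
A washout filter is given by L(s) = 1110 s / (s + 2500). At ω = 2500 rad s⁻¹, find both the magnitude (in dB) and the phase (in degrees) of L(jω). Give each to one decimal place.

|L| = 57.9 dB, ∠L = 45.0°

|j2500| = 2500
|j2500 + 2500| = √(2500² + 2500²) = 3536
|L(j2500)| = 1110 × 2500 / 3536 = 784.89
20 log₁₀(784.89) = 57.90 dB
∠(j2500) = 90.00°
∠(j2500 + 2500) = arctan(2500/2500) = 45.00°
∠L(j2500) = 90.00° − 45.00° = 45.00°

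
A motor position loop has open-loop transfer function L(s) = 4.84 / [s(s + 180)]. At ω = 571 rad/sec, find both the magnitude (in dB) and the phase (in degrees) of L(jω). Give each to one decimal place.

|L| = -97.0 dB, ∠L = -162.5°

|j571 + 180| = √(571² + 180²) = 598.7
|j571| = 571
|L(j571)| = 4.84 / (598.7 × 571) = 1.4158e-05
20 log₁₀(1.4158e-05) = -96.98 dB
∠(j571 + 180) = arctan(571/180) = 72.50°
∠(j571) = 90.00°
∠L(j571) = − (72.50° + 90.00°) = -162.50°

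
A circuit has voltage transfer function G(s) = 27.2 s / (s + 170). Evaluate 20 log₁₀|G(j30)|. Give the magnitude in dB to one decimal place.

13.5 dB

|j30| = 30
|j30 + 170| = √(30² + 170²) = 172.6
|G(j30)| = 27.2 × 30 / 172.6 = 4.727
20 log₁₀(4.727) = 13.49 dB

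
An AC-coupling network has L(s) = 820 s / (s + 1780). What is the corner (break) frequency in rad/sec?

1780 rad/sec

The single real pole at s = −1780 gives a corner at ω = 1780 rad/sec.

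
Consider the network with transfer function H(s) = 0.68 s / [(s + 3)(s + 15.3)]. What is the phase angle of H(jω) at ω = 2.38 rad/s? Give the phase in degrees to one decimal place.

∠(j2.38) = 90.00°
∠(j2.38 + 3) = arctan(2.38/3) = 38.43°
∠(j2.38 + 15.3) = arctan(2.38/15.3) = 8.84°
∠H(j2.38) = 90.00° − (38.43° + 8.84°) = 42.73°

42.7 deg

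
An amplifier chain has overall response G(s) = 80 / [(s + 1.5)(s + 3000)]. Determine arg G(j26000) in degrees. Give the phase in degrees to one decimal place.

∠(j26000 + 1.5) = arctan(26000/1.5) = 90.00°
∠(j26000 + 3000) = arctan(26000/3000) = 83.42°
∠G(j26000) = − (90.00° + 83.42°) = -173.41°

-173.4 deg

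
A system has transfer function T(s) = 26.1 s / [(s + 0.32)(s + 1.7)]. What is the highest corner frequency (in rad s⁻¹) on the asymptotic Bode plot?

Break frequencies occur at each pole and zero magnitude: 0.32 rad s⁻¹, 1.7 rad s⁻¹.
The highest is 1.7 rad s⁻¹.

1.7 rad s⁻¹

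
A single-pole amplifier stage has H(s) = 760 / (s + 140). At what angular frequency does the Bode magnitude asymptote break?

The single real pole at s = −140 gives a corner at ω = 140 rad s⁻¹.

140 rad s⁻¹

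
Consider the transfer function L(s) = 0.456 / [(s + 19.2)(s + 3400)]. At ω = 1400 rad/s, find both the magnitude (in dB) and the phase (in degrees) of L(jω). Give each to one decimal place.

|j1400 + 19.2| = √(1400² + 19.2²) = 1400
|j1400 + 3400| = √(1400² + 3400²) = 3677
|L(j1400)| = 0.456 / (1400 × 3677) = 8.8574e-08
20 log₁₀(8.8574e-08) = -141.05 dB
∠(j1400 + 19.2) = arctan(1400/19.2) = 89.21°
∠(j1400 + 3400) = arctan(1400/3400) = 22.38°
∠L(j1400) = − (89.21° + 22.38°) = -111.59°

|L| = -141.1 dB, ∠L = -111.6°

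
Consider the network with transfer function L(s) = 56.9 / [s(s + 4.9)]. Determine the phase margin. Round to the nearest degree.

Gain crossover: |L(jω)| = 1 at ω ≈ 6.79 rad/s.
∠L(j6.79) = −90° − arctan(6.79/4.9) ≈ -144.20°
PM = 180° + (-144.20°) = 35.80°

36 deg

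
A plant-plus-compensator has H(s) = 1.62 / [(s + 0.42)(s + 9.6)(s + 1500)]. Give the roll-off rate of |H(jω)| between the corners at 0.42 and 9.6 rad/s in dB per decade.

In this band the factors already past their corner are: pole at 0.42; net slope = -20 dB/decade.

-20 dB/decade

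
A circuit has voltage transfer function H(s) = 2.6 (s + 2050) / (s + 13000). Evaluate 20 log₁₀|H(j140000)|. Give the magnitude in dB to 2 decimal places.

|j140000 + 2050| = √(140000² + 2050²) = 1.4e+05
|j140000 + 13000| = √(140000² + 13000²) = 1.406e+05
|H(j140000)| = 2.6 × 1.4e+05 / 1.406e+05 = 2.5891
20 log₁₀(2.5891) = 8.263 dB

8.26 dB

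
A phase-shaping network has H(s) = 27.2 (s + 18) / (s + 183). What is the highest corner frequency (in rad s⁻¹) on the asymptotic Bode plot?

183 rad s⁻¹

Break frequencies occur at each pole and zero magnitude: 18 rad s⁻¹, 183 rad s⁻¹.
The highest is 183 rad s⁻¹.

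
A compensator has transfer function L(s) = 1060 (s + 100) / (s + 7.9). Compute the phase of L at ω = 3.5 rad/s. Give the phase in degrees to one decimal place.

∠(j3.5 + 100) = arctan(3.5/100) = 2.00°
∠(j3.5 + 7.9) = arctan(3.5/7.9) = 23.90°
∠L(j3.5) = 2.00° − 23.90° = -21.89°

-21.9°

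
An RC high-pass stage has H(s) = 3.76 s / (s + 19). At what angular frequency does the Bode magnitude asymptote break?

The single real pole at s = −19 gives a corner at ω = 19 rad/sec.

19 rad/sec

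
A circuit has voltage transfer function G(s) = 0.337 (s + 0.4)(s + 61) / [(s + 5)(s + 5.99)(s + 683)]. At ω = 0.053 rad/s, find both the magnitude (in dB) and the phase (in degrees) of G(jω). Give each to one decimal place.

|G| = -67.8 dB, ∠G = 6.5 deg

|j0.053 + 0.4| = √(0.053² + 0.4²) = 0.4035
|j0.053 + 61| = √(0.053² + 61²) = 61
|j0.053 + 5| = √(0.053² + 5²) = 5
|j0.053 + 5.99| = √(0.053² + 5.99²) = 5.99
|j0.053 + 683| = √(0.053² + 683²) = 683
|G(j0.053)| = 0.337 × 0.4035 × 61 / (5 × 5.99 × 683) = 0.00040545
20 log₁₀(0.00040545) = -67.84 dB
∠(j0.053 + 0.4) = arctan(0.053/0.4) = 7.55°
∠(j0.053 + 61) = arctan(0.053/61) = 0.05°
∠(j0.053 + 5) = arctan(0.053/5) = 0.61°
∠(j0.053 + 5.99) = arctan(0.053/5.99) = 0.51°
∠(j0.053 + 683) = arctan(0.053/683) = 0.00°
∠G(j0.053) = 7.55° + 0.05° − (0.61° + 0.51° + 0.00°) = 6.48°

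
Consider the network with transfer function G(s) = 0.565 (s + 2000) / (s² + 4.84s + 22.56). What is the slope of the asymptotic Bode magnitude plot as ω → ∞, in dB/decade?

-20 dB/decade

With 1 zero and 2 poles, the high-frequency asymptotic slope is 20 × (1 − 2) = -20 dB/decade.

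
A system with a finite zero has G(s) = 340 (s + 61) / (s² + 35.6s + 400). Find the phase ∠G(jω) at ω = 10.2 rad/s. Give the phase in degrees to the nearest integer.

-41°

∠(j10.2 + 61) = arctan(10.2/61) = 9.49°
∠[(j10.2)² + 35.6(j10.2) + 400] = ∠[295.96 + j363.12] = 50.82°
∠G(j10.2) = 9.49° − 50.82° = -41.33°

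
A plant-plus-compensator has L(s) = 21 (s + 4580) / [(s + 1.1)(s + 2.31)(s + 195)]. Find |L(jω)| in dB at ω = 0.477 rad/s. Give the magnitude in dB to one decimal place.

44.8 dB

|j0.477 + 4580| = √(0.477² + 4580²) = 4580
|j0.477 + 1.1| = √(0.477² + 1.1²) = 1.199
|j0.477 + 2.31| = √(0.477² + 2.31²) = 2.359
|j0.477 + 195| = √(0.477² + 195²) = 195
|L(j0.477)| = 21 × 4580 / (1.199 × 2.359 × 195) = 174.41
20 log₁₀(174.41) = 44.83 dB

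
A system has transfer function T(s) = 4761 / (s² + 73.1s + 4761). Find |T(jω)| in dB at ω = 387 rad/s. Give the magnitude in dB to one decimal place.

-29.8 dB

|(j387)² + 73.1(j387) + 4761| = |-1.4501e+05 + j28290| = 1.477e+05
|T(j387)| = 4761 / 1.477e+05 = 0.032225
20 log₁₀(0.032225) = -29.84 dB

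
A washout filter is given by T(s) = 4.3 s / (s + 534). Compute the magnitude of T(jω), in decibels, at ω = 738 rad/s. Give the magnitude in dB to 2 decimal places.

10.84 dB

|j738| = 738
|j738 + 534| = √(738² + 534²) = 910.9
|T(j738)| = 4.3 × 738 / 910.9 = 3.4837
20 log₁₀(3.4837) = 10.841 dB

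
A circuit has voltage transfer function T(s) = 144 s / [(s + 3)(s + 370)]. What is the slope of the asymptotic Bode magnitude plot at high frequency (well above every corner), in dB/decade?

-20 dB/decade

With 1 zero and 2 poles, the high-frequency asymptotic slope is 20 × (1 − 2) = -20 dB/decade.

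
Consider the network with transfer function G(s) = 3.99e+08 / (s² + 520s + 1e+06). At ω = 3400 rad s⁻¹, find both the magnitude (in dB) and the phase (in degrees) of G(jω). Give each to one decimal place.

|(j3400)² + 520(j3400) + 1e+06| = |-1.056e+07 + j1.768e+06| = 1.071e+07
|G(j3400)| = 3.99e+08 / 1.071e+07 = 37.265
20 log₁₀(37.265) = 31.43 dB
∠[(j3400)² + 520(j3400) + 1e+06] = ∠[-1.056e+07 + j1.768e+06] = 170.50°
∠G(j3400) = −170.50° = -170.50°

|G| = 31.4 dB, ∠G = -170.5°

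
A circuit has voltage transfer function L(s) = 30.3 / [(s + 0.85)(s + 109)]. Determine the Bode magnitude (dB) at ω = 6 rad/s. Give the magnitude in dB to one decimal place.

|j6 + 0.85| = √(6² + 0.85²) = 6.06
|j6 + 109| = √(6² + 109²) = 109.2
|L(j6)| = 30.3 / (6.06 × 109.2) = 0.045803
20 log₁₀(0.045803) = -26.78 dB

-26.8 dB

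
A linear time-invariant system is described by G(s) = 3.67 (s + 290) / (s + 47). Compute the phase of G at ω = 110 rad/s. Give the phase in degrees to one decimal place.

-46.1°

∠(j110 + 290) = arctan(110/290) = 20.77°
∠(j110 + 47) = arctan(110/47) = 66.86°
∠G(j110) = 20.77° − 66.86° = -46.09°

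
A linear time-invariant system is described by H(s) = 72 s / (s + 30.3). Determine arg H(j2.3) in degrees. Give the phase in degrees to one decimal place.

∠(j2.3) = 90.00°
∠(j2.3 + 30.3) = arctan(2.3/30.3) = 4.34°
∠H(j2.3) = 90.00° − 4.34° = 85.66°

85.7°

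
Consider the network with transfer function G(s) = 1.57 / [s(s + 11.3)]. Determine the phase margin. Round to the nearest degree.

Gain crossover: |G(jω)| = 1 at ω ≈ 0.139 rad s⁻¹.
∠G(j0.139) = −90° − arctan(0.139/11.3) ≈ -90.70°
PM = 180° + (-90.70°) = 89.30°

89 deg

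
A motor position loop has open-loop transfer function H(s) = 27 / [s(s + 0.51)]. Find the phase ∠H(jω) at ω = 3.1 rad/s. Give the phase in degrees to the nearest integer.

∠(j3.1 + 0.51) = arctan(3.1/0.51) = 80.66°
∠(j3.1) = 90.00°
∠H(j3.1) = − (80.66° + 90.00°) = -170.66°

-171°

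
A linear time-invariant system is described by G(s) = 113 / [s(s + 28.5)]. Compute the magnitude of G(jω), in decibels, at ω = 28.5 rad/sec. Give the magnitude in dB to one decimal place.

-20.1 dB

|j28.5 + 28.5| = √(28.5² + 28.5²) = 40.31
|j28.5| = 28.5
|G(j28.5)| = 113 / (40.31 × 28.5) = 0.098373
20 log₁₀(0.098373) = -20.14 dB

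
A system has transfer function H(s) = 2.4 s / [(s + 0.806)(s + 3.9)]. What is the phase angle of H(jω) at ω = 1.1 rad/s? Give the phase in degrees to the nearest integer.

∠(j1.1) = 90.00°
∠(j1.1 + 0.806) = arctan(1.1/0.806) = 53.77°
∠(j1.1 + 3.9) = arctan(1.1/3.9) = 15.75°
∠H(j1.1) = 90.00° − (53.77° + 15.75°) = 20.48°

20°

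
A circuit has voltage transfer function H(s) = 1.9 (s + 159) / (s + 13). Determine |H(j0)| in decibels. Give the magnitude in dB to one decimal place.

H(0) = 1.9 × 159 / 13 = 23.238
20 log₁₀(23.238) = 27.32 dB

27.3 dB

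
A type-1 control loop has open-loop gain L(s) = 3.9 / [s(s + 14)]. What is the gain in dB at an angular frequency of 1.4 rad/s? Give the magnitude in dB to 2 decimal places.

|j1.4 + 14| = √(1.4² + 14²) = 14.07
|j1.4| = 1.4
|L(j1.4)| = 3.9 / (14.07 × 1.4) = 0.19799
20 log₁₀(0.19799) = -14.067 dB

-14.07 dB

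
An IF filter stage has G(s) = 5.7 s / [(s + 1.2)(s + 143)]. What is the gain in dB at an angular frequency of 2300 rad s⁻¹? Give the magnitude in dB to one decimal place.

|j2300| = 2300
|j2300 + 1.2| = √(2300² + 1.2²) = 2300
|j2300 + 143| = √(2300² + 143²) = 2304
|G(j2300)| = 5.7 × 2300 / (2300 × 2304) = 0.0024735
20 log₁₀(0.0024735) = -52.13 dB

-52.1 dB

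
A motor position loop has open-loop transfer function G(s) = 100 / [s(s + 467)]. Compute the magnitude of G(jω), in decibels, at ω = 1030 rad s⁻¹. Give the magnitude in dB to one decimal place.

|j1030 + 467| = √(1030² + 467²) = 1131
|j1030| = 1030
|G(j1030)| = 100 / (1131 × 1030) = 8.5848e-05
20 log₁₀(8.5848e-05) = -81.33 dB

-81.3 dB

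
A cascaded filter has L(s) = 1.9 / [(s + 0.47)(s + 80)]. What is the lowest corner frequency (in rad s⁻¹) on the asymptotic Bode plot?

Break frequencies occur at each pole and zero magnitude: 0.47 rad s⁻¹, 80 rad s⁻¹.
The lowest is 0.47 rad s⁻¹.

0.47 rad s⁻¹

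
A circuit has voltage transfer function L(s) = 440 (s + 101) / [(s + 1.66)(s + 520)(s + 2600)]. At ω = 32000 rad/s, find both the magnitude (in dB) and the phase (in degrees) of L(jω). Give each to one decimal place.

|j32000 + 101| = √(32000² + 101²) = 3.2e+04
|j32000 + 1.66| = √(32000² + 1.66²) = 3.2e+04
|j32000 + 520| = √(32000² + 520²) = 3.2e+04
|j32000 + 2600| = √(32000² + 2600²) = 3.211e+04
|L(j32000)| = 440 × 3.2e+04 / (3.2e+04 × 3.2e+04 × 3.211e+04) = 4.2822e-07
20 log₁₀(4.2822e-07) = -127.37 dB
∠(j32000 + 101) = arctan(32000/101) = 89.82°
∠(j32000 + 1.66) = arctan(32000/1.66) = 90.00°
∠(j32000 + 520) = arctan(32000/520) = 89.07°
∠(j32000 + 2600) = arctan(32000/2600) = 85.35°
∠L(j32000) = 89.82° − (90.00° + 89.07° + 85.35°) = -174.60°

|L| = -127.4 dB, ∠L = -174.6°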